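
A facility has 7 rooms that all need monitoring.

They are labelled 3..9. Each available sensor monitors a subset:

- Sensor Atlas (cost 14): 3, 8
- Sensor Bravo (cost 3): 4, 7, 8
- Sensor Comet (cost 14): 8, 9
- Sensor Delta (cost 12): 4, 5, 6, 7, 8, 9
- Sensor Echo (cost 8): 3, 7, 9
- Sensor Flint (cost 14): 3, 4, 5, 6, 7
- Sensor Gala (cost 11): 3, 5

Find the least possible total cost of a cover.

Delta, Echo together cover every room (Delta ∪ Echo = {3, 4, 5, 6, 7, 8, 9}); total cost 12 + 8 = 20.
The greedy pick Bravo, Delta, Echo costs 23; no covering selection beats 20.

20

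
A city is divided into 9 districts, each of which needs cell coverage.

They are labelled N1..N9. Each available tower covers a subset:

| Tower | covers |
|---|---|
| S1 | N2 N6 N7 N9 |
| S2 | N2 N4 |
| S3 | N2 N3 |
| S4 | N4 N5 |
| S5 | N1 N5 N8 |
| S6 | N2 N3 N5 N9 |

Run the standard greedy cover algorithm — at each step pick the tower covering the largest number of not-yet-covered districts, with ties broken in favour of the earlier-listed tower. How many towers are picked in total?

Greedy: pick S1 (covers 4 new) → pick S5 (covers 3 new) → pick S2 (covers 1 new) → pick S3 (covers 1 new). Total picks: 4.

4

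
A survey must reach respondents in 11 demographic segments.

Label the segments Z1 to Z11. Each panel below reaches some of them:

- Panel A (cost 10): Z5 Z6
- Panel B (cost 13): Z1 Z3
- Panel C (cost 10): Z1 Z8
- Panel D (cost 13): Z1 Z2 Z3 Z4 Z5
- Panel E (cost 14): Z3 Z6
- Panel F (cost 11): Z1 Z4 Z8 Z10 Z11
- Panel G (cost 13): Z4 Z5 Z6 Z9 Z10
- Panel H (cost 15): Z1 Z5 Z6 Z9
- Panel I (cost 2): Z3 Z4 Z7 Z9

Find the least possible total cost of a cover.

36

A, D, F, I together cover every segment (A ∪ D ∪ F ∪ I = {Z1, Z2, Z3, Z4, Z5, Z6, Z7, Z8, Z9, Z10, Z11}); total cost 10 + 13 + 11 + 2 = 36.
No covering selection has total cost below 36.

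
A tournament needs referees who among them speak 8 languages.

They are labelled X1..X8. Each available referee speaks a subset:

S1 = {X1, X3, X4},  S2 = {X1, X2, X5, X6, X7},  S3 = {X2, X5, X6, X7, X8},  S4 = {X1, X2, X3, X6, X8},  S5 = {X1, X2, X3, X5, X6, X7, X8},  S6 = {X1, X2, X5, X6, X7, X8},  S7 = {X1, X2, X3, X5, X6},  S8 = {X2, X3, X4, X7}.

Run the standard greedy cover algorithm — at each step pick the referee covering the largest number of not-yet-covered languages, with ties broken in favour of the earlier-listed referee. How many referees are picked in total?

2

Greedy: pick S5 (covers 7 new) → pick S1 (covers 1 new). Total picks: 2.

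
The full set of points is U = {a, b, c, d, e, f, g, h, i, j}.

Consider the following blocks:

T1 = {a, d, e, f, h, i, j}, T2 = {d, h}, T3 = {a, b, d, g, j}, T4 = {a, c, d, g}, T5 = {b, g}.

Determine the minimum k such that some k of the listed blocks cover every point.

3

Take {T1, T4, T5}. Their union is {a, b, c, d, e, f, g, h, i, j}, which is all 10 points.
Only T4 contains c, so T4 is forced; the remaining 6 points need at least 2 more blocks (each remaining block adds at most 5) — so at least 3 blocks are needed, and 3 is optimal.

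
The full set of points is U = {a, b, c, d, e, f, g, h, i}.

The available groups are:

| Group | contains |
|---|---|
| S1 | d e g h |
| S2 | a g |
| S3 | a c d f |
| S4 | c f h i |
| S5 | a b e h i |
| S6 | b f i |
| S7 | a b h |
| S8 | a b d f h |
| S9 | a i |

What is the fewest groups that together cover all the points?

3

S1 and S4 and S5 together: S1 ∪ S4 ∪ S5 = {a, b, c, d, e, f, g, h, i} — every point is covered.
No 2 of the 9 groups cover everything (all 36 combinations miss at least one point), so 3 is optimal.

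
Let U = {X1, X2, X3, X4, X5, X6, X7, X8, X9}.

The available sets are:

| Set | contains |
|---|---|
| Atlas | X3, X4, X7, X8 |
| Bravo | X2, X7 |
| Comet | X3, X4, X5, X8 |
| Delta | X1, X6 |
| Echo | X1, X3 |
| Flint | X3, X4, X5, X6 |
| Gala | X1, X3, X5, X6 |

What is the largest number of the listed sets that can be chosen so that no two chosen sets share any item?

3

Bravo, Comet, Delta are pairwise disjoint (Bravo={X2,X7}; Comet={X3,X4,X5,X8}; Delta={X1,X6}).
Every remaining set overlaps one of these, and no 4 of the listed sets are pairwise disjoint, so 3 is the maximum.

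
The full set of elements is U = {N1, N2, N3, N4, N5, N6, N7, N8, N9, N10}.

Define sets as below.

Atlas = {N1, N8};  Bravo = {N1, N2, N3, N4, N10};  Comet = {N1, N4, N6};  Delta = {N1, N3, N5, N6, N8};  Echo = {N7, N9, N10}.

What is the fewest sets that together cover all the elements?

3

Bravo and Delta and Echo together: Bravo ∪ Delta ∪ Echo = {N1, N2, N3, N4, N5, N6, N7, N8, N9, N10} — every element is covered.
Only Bravo contains N2, so Bravo is forced; the remaining 5 elements need at least 2 more sets (each remaining set adds at most 3) — so at least 3 sets are needed, and 3 is optimal.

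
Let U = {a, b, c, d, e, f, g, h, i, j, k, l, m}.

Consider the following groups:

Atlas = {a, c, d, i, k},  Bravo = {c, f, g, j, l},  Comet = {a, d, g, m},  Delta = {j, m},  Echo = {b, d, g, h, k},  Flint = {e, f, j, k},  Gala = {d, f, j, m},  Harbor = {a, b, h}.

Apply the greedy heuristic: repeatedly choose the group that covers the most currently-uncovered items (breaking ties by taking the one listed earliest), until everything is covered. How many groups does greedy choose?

Greedy: pick Atlas (covers 5 new) → pick Bravo (covers 4 new) → pick Echo (covers 2 new) → pick Comet (covers 1 new) → pick Flint (covers 1 new). Total picks: 5.

5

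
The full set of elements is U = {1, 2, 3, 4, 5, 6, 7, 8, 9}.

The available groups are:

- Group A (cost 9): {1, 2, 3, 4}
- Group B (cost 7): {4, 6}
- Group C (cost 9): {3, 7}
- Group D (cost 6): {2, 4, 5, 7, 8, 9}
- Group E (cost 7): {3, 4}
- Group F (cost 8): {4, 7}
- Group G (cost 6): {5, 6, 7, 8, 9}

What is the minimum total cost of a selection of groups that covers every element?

15

A, G together cover every element (A ∪ G = {1, 2, 3, 4, 5, 6, 7, 8, 9}); total cost 9 + 6 = 15.
The greedy pick D, A, G costs 21; no covering selection beats 15.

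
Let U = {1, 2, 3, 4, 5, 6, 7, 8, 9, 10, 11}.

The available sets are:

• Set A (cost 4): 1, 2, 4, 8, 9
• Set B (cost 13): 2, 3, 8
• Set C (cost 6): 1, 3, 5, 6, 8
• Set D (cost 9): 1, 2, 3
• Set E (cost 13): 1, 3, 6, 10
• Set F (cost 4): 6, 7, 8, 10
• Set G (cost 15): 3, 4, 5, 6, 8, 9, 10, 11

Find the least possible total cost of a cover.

A, F, G together cover every element (A ∪ F ∪ G = {1, 2, 3, 4, 5, 6, 7, 8, 9, 10, 11}); total cost 4 + 4 + 15 = 23.
The greedy pick A, F, C, G costs 29; no covering selection beats 23.

23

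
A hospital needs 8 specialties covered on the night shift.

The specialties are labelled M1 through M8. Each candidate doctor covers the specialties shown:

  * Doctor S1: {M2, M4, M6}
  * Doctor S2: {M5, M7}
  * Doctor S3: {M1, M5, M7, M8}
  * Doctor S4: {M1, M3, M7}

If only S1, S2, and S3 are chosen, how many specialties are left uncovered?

Union of S1, S2, S3 = {M1, M2, M4, M5, M6, M7, M8}.
Not covered: M3 — 1 specialty.

1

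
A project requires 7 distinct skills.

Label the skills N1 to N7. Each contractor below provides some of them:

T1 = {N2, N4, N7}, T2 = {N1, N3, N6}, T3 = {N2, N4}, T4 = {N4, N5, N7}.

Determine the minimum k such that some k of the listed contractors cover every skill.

3

Take {T2, T3, T4}. Their union is {N1, N2, N3, N4, N5, N6, N7}, which is all 7 skills.
Each contractor has at most 3 skills, and 2·3 = 6 < 7 — so at least 3 contractors are needed, and 3 is optimal.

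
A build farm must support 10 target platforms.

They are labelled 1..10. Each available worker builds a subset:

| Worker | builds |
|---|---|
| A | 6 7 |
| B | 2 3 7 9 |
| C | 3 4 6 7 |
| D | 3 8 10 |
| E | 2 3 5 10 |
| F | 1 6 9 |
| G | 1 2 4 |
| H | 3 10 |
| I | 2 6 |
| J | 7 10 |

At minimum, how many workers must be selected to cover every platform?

C and D and E and F together: C ∪ D ∪ E ∪ F = {1, 2, 3, 4, 5, 6, 7, 8, 9, 10} — every platform is covered.
Only D contains 8, so D is forced; the remaining 7 platforms need at least 3 more workers (each remaining worker adds at most 3) — so at least 4 workers are needed, and 4 is optimal.

4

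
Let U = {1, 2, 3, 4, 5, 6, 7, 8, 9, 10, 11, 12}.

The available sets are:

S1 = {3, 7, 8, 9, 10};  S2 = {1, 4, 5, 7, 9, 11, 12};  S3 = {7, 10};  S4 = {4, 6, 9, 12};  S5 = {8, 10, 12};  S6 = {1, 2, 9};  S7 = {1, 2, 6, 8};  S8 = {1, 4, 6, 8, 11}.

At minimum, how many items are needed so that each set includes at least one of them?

H = {1, 10, 12} meets every set (each contains at least one member of H), and |H| = 3.
No choice of 2 items meets every set, so 3 is the minimum.

3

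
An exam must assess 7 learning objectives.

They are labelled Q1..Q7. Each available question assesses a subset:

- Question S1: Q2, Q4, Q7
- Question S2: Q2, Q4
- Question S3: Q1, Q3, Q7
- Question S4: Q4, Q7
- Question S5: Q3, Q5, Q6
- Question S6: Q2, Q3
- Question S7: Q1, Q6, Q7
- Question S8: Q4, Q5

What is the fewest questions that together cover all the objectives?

3

Take {S1, S3, S5}. Their union is {Q1, Q2, Q3, Q4, Q5, Q6, Q7}, which is all 7 objectives.
Each question has at most 3 objectives, and 2·3 = 6 < 7 — so at least 3 questions are needed, and 3 is optimal.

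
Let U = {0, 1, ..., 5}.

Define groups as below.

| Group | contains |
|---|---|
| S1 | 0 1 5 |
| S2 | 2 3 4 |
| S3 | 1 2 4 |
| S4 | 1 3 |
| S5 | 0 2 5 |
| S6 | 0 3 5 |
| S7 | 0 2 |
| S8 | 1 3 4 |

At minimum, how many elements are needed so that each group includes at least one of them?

3

H = {0, 1, 4} meets every group (each contains at least one member of H), and |H| = 3.
No choice of 2 elements meets every group, so 3 is the minimum.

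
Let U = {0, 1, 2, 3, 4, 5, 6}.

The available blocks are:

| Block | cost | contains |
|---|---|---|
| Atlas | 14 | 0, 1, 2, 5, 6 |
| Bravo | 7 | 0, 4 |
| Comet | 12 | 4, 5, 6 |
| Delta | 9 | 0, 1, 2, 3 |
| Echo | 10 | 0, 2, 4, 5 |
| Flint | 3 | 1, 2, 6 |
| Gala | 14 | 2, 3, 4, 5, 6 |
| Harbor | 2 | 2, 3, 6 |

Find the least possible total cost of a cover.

Echo, Flint, Harbor together cover every element (Echo ∪ Flint ∪ Harbor = {0, 1, 2, 3, 4, 5, 6}); total cost 10 + 3 + 2 = 15.
No covering selection has total cost below 15.

15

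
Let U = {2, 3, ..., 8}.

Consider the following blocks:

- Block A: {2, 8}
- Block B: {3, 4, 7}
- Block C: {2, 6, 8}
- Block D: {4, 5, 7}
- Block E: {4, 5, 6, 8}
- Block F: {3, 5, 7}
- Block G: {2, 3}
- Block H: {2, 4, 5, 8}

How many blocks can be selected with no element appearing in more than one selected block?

2

C, F are pairwise disjoint (C={2,6,8}; F={3,5,7}).
Every remaining block overlaps one of these, and no 3 of the listed blocks are pairwise disjoint, so 2 is the maximum.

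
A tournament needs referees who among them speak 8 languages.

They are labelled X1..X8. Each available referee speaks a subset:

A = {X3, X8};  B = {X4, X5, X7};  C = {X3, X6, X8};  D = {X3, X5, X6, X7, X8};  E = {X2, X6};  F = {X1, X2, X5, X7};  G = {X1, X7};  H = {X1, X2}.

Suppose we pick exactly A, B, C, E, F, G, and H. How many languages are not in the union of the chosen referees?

Union of A, B, C, E, F, G, H = {X1, X2, X3, X4, X5, X6, X7, X8} — that's every language, so 0 are uncovered.

0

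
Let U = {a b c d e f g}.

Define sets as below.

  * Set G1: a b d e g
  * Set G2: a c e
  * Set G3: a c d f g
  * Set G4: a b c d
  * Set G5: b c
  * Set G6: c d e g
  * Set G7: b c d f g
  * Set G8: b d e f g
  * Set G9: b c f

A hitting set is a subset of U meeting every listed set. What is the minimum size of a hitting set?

2

H = {c, d} meets every set (each contains at least one member of H), and |H| = 2.
No single element lies in every set, so at least 2 are needed and 2 is optimal.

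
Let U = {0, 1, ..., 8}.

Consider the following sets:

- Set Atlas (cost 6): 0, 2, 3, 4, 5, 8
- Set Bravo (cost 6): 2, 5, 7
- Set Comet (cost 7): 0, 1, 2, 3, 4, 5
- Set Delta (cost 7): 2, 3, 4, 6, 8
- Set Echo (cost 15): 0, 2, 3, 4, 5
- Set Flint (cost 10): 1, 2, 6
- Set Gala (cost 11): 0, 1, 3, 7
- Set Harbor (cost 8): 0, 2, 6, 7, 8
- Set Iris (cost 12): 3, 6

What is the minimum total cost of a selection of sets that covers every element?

Comet, Harbor together cover every element (Comet ∪ Harbor = {0, 1, 2, 3, 4, 5, 6, 7, 8}); total cost 7 + 8 = 15.
The greedy pick Atlas, Harbor, Comet costs 21; no covering selection beats 15.

15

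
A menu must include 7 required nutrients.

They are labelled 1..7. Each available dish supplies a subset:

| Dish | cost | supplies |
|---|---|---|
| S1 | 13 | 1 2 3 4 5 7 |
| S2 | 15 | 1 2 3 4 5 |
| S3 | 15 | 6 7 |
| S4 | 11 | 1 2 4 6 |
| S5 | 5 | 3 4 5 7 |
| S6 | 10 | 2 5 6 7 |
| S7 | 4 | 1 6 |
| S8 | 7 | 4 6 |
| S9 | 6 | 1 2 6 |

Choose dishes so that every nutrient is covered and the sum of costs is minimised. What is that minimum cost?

S5, S9 together cover every nutrient (S5 ∪ S9 = {1, 2, 3, 4, 5, 6, 7}); total cost 5 + 6 = 11.
The greedy pick S5, S7, S9 costs 15; no covering selection beats 11.

11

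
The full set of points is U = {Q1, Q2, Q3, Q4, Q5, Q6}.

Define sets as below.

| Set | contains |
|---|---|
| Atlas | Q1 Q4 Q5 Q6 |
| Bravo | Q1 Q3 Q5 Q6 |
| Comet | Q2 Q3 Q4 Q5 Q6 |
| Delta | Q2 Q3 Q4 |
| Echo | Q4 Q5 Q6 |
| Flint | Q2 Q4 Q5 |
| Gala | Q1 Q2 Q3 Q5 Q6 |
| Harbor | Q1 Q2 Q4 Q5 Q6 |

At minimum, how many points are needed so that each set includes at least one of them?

2

H = {Q3, Q4} meets every set (each contains at least one member of H), and |H| = 2.
No single point lies in every set, so at least 2 are needed and 2 is optimal.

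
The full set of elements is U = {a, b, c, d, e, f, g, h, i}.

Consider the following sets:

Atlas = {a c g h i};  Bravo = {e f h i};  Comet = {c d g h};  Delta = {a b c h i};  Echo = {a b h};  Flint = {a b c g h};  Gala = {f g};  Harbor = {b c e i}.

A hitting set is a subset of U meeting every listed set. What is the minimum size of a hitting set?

The 3 elements {c, g, h} hit every set.
No choice of 2 elements meets every set, so 3 is the minimum.

3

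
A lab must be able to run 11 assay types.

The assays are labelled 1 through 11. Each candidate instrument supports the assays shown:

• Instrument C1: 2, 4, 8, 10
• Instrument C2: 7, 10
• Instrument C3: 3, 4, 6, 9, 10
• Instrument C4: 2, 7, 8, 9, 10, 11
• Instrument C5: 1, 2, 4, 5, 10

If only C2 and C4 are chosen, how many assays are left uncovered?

5

Union of C2, C4 = {2, 7, 8, 9, 10, 11}.
Not covered: 1, 3, 4, 5, 6 — 5 assays.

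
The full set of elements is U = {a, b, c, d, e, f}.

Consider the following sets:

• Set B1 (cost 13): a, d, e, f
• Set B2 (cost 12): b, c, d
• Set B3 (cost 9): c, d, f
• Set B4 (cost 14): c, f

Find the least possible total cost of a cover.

25

B1, B2 together cover every element (B1 ∪ B2 = {a, b, c, d, e, f}); total cost 13 + 12 = 25.
The greedy pick B3, B1, B2 costs 34; no covering selection beats 25.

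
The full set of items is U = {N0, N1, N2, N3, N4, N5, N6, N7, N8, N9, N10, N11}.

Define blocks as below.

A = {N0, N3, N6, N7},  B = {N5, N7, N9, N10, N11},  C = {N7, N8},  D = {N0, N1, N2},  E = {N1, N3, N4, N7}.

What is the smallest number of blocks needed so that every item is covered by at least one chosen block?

5

A, B, C, D, and E cover everything between them: the union {N0, N1, N2, N3, N4, N5, N6, N7, N8, N9, N10, N11} is all of U.
No 4 of the 5 blocks cover everything (all 5 combinations miss at least one item), so 5 is optimal.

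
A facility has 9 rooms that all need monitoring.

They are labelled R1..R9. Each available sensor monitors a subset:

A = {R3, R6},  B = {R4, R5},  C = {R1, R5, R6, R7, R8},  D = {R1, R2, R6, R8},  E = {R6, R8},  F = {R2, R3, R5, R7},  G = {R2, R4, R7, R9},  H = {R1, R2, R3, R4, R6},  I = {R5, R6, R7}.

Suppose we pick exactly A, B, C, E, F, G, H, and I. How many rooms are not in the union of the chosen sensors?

0

Union of A, B, C, E, F, G, H, I = {R1, R2, R3, R4, R5, R6, R7, R8, R9} — that's every room, so 0 are uncovered.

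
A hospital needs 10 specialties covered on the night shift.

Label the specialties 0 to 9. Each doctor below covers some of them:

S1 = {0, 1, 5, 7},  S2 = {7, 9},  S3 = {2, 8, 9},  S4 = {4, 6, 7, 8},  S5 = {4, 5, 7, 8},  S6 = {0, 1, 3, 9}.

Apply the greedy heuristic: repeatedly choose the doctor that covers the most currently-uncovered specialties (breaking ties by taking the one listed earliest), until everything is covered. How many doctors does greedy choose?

Greedy: pick S1 (covers 4 new) → pick S3 (covers 3 new) → pick S4 (covers 2 new) → pick S6 (covers 1 new). Total picks: 4.

4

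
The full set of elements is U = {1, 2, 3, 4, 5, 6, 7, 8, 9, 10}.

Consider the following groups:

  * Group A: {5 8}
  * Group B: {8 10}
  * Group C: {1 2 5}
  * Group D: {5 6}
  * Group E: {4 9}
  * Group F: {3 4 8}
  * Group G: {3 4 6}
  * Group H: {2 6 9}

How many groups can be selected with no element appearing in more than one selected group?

3

B, C, E are pairwise disjoint (B={8,10}; C={1,2,5}; E={4,9}).
Every remaining group overlaps one of these, and no 4 of the listed groups are pairwise disjoint, so 3 is the maximum.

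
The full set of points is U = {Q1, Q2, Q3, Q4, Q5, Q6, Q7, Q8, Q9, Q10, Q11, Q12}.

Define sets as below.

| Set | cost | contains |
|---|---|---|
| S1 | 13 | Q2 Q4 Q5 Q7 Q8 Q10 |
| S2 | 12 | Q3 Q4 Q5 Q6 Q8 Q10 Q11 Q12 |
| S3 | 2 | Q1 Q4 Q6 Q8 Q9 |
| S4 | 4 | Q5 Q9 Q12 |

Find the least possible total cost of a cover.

S1, S2, S3 together cover every point (S1 ∪ S2 ∪ S3 = {Q1, Q2, Q3, Q4, Q5, Q6, Q7, Q8, Q9, Q10, Q11, Q12}); total cost 13 + 12 + 2 = 27.
The greedy pick S3, S4, S2, S1 costs 31; no covering selection beats 27.

27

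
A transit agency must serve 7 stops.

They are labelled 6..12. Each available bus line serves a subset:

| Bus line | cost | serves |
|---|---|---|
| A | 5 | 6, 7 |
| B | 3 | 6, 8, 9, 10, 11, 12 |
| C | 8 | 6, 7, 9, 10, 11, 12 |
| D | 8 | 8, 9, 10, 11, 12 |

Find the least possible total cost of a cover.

8

A, B together cover every stop (A ∪ B = {6, 7, 8, 9, 10, 11, 12}); total cost 5 + 3 = 8.
No covering selection has total cost below 8.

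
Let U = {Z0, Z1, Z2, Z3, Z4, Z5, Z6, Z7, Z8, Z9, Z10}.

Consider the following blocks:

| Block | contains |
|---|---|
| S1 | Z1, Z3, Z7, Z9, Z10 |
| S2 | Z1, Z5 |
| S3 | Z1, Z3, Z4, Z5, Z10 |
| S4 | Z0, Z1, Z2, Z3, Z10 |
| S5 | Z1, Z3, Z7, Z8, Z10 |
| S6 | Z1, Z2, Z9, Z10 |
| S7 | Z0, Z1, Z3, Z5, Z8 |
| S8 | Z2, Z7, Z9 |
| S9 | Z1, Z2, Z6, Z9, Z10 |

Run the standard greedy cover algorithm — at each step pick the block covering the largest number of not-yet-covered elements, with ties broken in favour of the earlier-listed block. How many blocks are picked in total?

Greedy: pick S1 (covers 5 new) → pick S7 (covers 3 new) → pick S9 (covers 2 new) → pick S3 (covers 1 new). Total picks: 4.

4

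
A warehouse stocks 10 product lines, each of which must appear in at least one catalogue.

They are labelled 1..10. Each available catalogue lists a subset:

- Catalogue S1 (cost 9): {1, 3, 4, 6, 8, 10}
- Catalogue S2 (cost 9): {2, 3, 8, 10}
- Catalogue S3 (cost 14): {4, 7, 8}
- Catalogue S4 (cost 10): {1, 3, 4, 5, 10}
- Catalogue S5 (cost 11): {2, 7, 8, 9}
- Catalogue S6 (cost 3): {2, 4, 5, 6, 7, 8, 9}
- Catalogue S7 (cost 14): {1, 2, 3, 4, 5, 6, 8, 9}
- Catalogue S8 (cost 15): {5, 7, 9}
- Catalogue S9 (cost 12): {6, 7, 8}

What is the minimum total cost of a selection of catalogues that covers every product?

S1, S6 together cover every product (S1 ∪ S6 = {1, 2, 3, 4, 5, 6, 7, 8, 9, 10}); total cost 9 + 3 = 12.
No covering selection has total cost below 12.

12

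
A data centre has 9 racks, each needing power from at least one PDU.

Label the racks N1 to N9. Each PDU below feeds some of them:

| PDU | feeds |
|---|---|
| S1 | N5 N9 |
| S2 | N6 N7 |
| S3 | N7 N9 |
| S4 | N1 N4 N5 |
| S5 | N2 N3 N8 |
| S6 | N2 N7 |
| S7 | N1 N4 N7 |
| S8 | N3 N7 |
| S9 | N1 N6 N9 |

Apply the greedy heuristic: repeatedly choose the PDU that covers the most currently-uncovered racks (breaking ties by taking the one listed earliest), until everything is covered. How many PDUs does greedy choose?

Greedy: pick S4 (covers 3 new) → pick S5 (covers 3 new) → pick S2 (covers 2 new) → pick S1 (covers 1 new). Total picks: 4.

4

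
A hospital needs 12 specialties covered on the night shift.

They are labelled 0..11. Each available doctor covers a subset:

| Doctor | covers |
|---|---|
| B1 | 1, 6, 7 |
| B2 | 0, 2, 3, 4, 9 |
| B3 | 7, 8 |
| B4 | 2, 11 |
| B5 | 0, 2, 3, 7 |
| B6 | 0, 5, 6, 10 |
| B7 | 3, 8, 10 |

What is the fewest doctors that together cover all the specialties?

5

B1 and B2 and B3 and B4 and B6 together: B1 ∪ B2 ∪ B3 ∪ B4 ∪ B6 = {0, 1, 2, 3, 4, 5, 6, 7, 8, 9, 10, 11} — every specialty is covered.
No 4 of the 7 doctors cover everything (all 35 combinations miss at least one specialty), so 5 is optimal.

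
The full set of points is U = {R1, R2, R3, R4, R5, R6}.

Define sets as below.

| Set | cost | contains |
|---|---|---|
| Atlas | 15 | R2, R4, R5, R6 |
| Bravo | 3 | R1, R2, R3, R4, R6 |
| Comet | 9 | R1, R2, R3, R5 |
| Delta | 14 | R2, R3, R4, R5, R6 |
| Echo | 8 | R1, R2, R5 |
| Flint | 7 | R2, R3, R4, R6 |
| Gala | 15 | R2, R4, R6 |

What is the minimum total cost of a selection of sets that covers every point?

11

Bravo, Echo together cover every point (Bravo ∪ Echo = {R1, R2, R3, R4, R5, R6}); total cost 3 + 8 = 11.
No covering selection has total cost below 11.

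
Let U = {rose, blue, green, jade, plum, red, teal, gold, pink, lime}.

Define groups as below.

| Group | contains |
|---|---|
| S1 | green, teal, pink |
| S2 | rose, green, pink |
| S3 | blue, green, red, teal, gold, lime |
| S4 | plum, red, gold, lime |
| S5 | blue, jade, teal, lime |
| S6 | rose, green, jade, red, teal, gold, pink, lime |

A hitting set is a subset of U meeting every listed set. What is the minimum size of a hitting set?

2

The 2 items {green, lime} hit every group.
The groups S1, S4 are pairwise disjoint, so any hitting set needs a separate item for each — at least 2. Hence 2 is optimal.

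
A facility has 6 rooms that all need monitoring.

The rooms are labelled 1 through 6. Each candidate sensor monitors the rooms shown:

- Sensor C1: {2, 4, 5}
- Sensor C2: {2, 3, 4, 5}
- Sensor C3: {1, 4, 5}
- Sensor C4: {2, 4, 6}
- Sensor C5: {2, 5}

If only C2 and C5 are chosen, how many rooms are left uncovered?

Union of C2, C5 = {2, 3, 4, 5}.
Not covered: 1, 6 — 2 rooms.

2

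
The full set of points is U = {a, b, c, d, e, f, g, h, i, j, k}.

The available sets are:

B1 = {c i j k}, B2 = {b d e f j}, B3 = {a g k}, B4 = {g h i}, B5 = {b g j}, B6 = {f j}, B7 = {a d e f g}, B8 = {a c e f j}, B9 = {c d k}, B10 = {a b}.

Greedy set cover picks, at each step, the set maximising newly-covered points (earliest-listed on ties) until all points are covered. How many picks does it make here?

Greedy: pick B2 (covers 5 new) → pick B1 (covers 3 new) → pick B3 (covers 2 new) → pick B4 (covers 1 new). Total picks: 4.

4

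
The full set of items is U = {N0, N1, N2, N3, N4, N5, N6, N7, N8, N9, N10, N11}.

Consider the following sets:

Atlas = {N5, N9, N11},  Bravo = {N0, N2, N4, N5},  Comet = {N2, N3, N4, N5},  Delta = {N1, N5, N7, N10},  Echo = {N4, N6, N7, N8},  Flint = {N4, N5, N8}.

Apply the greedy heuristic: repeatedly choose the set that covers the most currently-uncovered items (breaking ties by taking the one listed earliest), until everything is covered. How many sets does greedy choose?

5

Greedy: pick Bravo (covers 4 new) → pick Delta (covers 3 new) → pick Atlas (covers 2 new) → pick Echo (covers 2 new) → pick Comet (covers 1 new). Total picks: 5.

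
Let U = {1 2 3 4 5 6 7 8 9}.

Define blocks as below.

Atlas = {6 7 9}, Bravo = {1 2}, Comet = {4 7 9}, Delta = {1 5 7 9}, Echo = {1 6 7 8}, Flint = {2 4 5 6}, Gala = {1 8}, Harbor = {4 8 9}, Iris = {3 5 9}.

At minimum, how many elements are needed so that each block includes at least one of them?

3

H = {1, 4, 9} meets every block (each contains at least one member of H), and |H| = 3.
No choice of 2 elements meets every block, so 3 is the minimum.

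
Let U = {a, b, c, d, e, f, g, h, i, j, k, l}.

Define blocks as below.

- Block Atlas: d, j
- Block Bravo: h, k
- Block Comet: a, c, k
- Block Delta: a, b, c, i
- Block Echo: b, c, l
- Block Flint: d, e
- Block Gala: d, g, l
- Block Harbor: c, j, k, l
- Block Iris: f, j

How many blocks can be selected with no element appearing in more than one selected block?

Bravo, Echo, Flint, Iris are pairwise disjoint (Bravo={h,k}; Echo={b,c,l}; Flint={d,e}; Iris={f,j}).
Every remaining block overlaps one of these, and no 5 of the listed blocks are pairwise disjoint, so 4 is the maximum.

4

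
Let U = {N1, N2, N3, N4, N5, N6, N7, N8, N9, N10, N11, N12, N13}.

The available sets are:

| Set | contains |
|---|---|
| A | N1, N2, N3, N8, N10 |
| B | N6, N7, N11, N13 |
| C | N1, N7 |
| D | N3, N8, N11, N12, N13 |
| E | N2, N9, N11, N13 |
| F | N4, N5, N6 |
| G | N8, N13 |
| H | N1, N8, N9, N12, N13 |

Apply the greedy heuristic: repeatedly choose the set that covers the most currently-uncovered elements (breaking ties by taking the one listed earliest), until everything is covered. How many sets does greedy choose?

4

Greedy: pick A (covers 5 new) → pick B (covers 4 new) → pick F (covers 2 new) → pick H (covers 2 new). Total picks: 4.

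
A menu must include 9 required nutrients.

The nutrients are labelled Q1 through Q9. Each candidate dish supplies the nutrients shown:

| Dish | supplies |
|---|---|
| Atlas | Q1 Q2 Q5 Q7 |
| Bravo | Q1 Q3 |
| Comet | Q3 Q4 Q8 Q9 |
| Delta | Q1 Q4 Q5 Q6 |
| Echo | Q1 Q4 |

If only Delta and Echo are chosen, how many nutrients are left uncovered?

5

Union of Delta, Echo = {Q1, Q4, Q5, Q6}.
Not covered: Q2, Q3, Q7, Q8, Q9 — 5 nutrients.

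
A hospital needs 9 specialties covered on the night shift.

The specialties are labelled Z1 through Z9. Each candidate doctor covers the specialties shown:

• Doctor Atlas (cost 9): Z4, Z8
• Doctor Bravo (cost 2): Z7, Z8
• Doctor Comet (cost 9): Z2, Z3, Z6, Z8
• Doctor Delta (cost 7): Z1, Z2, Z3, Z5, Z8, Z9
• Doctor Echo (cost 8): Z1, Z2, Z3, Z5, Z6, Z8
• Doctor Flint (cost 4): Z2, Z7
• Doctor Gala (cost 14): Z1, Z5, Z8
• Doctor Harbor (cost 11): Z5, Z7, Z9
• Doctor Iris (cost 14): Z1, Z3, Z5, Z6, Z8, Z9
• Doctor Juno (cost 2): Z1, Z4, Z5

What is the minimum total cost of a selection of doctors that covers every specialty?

19

Bravo, Delta, Echo, Juno together cover every specialty (Bravo ∪ Delta ∪ Echo ∪ Juno = {Z1, Z2, Z3, Z4, Z5, Z6, Z7, Z8, Z9}); total cost 2 + 7 + 8 + 2 = 19.
No covering selection has total cost below 19.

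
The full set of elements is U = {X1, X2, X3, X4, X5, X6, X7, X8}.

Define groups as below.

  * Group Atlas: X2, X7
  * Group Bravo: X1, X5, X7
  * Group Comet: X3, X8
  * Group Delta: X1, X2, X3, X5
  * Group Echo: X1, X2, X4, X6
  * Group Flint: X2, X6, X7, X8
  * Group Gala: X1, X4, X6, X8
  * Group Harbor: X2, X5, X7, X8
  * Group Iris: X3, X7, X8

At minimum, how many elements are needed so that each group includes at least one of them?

3

Take H = {X3, X6, X7}. Each listed group contains at least one of these, so H is a hitting set of size 3.
No choice of 2 elements meets every group, so 3 is the minimum.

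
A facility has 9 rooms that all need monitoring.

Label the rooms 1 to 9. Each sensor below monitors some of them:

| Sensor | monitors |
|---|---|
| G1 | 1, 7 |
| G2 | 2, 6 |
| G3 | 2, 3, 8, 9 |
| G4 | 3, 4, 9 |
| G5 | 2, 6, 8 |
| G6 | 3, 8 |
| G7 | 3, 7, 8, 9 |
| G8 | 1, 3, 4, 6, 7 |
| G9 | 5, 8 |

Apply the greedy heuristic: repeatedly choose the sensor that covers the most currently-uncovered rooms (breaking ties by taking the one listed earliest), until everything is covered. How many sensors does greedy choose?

Greedy: pick G8 (covers 5 new) → pick G3 (covers 3 new) → pick G9 (covers 1 new). Total picks: 3.

3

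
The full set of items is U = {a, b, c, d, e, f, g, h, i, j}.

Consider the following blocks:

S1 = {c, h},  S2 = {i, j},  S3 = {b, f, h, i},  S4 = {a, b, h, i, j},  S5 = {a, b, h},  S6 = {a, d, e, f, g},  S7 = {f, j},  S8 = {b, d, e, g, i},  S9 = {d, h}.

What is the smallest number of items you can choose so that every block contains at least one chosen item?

Take T = {g, h, j}. Each listed block contains at least one of these, so T is a hitting set of size 3.
The blocks S1, S7, S8 are pairwise disjoint, so any hitting set needs a separate item for each — at least 3. Hence 3 is optimal.

3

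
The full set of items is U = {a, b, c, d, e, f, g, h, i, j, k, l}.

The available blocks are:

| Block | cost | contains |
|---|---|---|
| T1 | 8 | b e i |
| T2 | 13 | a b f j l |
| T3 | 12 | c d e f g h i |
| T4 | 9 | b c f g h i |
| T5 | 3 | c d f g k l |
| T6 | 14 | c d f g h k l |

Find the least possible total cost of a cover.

28

T2, T3, T5 together cover every item (T2 ∪ T3 ∪ T5 = {a, b, c, d, e, f, g, h, i, j, k, l}); total cost 13 + 12 + 3 = 28.
The greedy pick T5, T1, T2, T4 costs 33; no covering selection beats 28.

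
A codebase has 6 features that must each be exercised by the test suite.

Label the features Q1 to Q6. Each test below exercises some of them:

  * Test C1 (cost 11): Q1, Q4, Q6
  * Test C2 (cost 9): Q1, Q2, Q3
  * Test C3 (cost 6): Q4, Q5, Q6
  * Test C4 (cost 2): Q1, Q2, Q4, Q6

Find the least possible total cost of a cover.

C2, C3 together cover every feature (C2 ∪ C3 = {Q1, Q2, Q3, Q4, Q5, Q6}); total cost 9 + 6 = 15.
The greedy pick C4, C3, C2 costs 17; no covering selection beats 15.

15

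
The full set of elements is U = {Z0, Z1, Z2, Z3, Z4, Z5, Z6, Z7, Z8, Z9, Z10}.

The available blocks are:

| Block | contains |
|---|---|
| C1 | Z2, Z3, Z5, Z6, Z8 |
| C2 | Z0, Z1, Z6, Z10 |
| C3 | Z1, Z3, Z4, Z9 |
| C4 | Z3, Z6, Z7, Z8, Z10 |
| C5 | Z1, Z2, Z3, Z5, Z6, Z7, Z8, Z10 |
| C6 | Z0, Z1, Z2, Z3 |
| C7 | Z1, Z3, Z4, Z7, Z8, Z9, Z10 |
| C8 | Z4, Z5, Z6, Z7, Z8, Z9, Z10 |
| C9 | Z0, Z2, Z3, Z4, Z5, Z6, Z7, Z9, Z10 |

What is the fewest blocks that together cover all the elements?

C5 and C9 cover everything between them: the union {Z0, Z1, Z2, Z3, Z4, Z5, Z6, Z7, Z8, Z9, Z10} is all of U.
No single block has all 11 elements (the largest, C9, has 9), so 2 is optimal.

2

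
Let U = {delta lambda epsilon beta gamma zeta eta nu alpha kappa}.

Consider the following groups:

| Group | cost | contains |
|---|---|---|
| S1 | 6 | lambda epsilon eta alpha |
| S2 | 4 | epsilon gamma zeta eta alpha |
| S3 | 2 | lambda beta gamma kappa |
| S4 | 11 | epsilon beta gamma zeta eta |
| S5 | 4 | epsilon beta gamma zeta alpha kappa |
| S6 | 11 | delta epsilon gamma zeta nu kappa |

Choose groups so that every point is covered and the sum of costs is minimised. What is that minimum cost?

S2, S3, S6 together cover every point (S2 ∪ S3 ∪ S6 = {delta, lambda, epsilon, beta, gamma, zeta, eta, nu, alpha, kappa}); total cost 4 + 2 + 11 = 17.
No covering selection has total cost below 17.

17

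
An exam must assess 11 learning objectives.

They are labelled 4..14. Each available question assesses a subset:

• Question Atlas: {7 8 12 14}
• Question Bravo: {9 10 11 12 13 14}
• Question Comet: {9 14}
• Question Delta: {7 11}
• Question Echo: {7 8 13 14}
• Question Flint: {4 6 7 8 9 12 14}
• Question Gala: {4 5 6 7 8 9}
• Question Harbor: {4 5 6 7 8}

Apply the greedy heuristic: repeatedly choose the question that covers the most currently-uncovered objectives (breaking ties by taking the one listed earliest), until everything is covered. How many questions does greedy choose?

Greedy: pick Flint (covers 7 new) → pick Bravo (covers 3 new) → pick Gala (covers 1 new). Total picks: 3.
(The true minimum cover uses only 2 questions, so greedy is not optimal here.)

3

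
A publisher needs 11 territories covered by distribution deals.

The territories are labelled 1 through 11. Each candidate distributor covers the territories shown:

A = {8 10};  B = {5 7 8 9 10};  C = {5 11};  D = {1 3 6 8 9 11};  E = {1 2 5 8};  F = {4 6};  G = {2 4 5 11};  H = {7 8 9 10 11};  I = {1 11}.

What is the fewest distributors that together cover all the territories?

3

B and D and G together: B ∪ D ∪ G = {1, 2, 3, 4, 5, 6, 7, 8, 9, 10, 11} — every territory is covered.
Only D contains 3, so D is forced; the remaining 5 territories need at least 2 more distributors (each remaining distributor adds at most 3) — so at least 3 distributors are needed, and 3 is optimal.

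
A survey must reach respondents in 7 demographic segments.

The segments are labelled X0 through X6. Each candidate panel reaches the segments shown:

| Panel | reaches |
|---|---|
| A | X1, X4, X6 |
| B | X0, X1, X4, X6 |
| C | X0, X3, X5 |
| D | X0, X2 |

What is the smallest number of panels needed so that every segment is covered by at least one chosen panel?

3

Take {B, C, D}. Their union is {X0, X1, X2, X3, X4, X5, X6}, which is all 7 segments.
Only D contains X2, so D is forced; the remaining 5 segments need at least 2 more panels (each remaining panel adds at most 3) — so at least 3 panels are needed, and 3 is optimal.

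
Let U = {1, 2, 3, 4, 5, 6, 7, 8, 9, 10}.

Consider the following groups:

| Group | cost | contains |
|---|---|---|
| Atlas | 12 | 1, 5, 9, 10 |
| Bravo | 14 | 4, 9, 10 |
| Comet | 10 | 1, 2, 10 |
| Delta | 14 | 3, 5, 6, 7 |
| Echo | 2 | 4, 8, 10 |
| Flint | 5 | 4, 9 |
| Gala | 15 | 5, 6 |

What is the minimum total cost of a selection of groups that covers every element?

Comet, Delta, Echo, Flint together cover every element (Comet ∪ Delta ∪ Echo ∪ Flint = {1, 2, 3, 4, 5, 6, 7, 8, 9, 10}); total cost 10 + 14 + 2 + 5 = 31.
No covering selection has total cost below 31.

31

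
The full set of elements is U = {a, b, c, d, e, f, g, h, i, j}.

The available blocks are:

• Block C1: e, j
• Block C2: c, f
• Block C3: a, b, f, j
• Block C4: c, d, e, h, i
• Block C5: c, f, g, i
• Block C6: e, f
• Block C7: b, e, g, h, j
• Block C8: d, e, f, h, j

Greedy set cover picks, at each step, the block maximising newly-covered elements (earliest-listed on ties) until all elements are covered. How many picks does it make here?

Greedy: pick C4 (covers 5 new) → pick C3 (covers 4 new) → pick C5 (covers 1 new). Total picks: 3.

3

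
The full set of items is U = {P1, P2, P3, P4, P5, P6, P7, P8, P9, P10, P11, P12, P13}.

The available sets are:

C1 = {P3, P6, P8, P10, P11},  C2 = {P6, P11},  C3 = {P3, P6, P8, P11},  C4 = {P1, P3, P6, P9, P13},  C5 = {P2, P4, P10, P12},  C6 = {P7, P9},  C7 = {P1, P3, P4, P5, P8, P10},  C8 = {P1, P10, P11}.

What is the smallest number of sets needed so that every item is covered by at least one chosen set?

5

C1 and C4 and C5 and C6 and C7 together: C1 ∪ C4 ∪ C5 ∪ C6 ∪ C7 = {P1, P2, P3, P4, P5, P6, P7, P8, P9, P10, P11, P12, P13} — every item is covered.
No 4 of the 8 sets cover everything (all 70 combinations miss at least one item), so 5 is optimal.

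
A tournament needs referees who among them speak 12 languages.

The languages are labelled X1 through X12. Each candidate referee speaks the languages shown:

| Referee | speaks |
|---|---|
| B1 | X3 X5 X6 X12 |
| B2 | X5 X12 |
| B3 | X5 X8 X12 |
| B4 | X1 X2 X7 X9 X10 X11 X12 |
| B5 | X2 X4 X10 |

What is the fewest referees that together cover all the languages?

Take {B1, B3, B4, B5}. Their union is {X1, X2, X3, X4, X5, X6, X7, X8, X9, X10, X11, X12}, which is all 12 languages.
No 3 of the 5 referees cover everything (all 10 combinations miss at least one language), so 4 is optimal.

4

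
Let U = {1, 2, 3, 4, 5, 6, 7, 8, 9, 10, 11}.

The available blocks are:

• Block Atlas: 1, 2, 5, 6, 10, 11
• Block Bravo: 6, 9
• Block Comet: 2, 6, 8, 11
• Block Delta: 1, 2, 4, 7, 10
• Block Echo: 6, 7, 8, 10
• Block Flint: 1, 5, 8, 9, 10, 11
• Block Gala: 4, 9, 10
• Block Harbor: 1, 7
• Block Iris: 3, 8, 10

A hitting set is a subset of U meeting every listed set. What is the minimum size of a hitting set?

The 3 elements {6, 7, 10} hit every block.
The blocks Comet, Gala, Harbor are pairwise disjoint, so any hitting set needs a separate element for each — at least 3. Hence 3 is optimal.

3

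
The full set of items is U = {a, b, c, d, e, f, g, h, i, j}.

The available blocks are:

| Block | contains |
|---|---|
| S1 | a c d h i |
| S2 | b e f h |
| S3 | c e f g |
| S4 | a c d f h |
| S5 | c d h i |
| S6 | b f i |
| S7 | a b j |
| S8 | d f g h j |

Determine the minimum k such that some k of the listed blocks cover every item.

S1, S2, and S8 cover everything between them: the union {a, b, c, d, e, f, g, h, i, j} is all of U.
No 2 of the 8 blocks cover everything (all 28 combinations miss at least one item), so 3 is optimal.

3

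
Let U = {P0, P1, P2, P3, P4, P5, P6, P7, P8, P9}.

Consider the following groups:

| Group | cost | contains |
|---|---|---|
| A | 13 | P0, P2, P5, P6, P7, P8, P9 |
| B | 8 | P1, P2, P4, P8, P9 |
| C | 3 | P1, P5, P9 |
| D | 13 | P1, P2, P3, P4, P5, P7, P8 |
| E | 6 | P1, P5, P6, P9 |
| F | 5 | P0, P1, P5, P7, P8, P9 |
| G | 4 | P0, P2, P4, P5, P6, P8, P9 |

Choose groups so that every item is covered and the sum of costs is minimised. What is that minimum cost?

D, G together cover every item (D ∪ G = {P0, P1, P2, P3, P4, P5, P6, P7, P8, P9}); total cost 13 + 4 = 17.
The greedy pick G, F, D costs 22; no covering selection beats 17.

17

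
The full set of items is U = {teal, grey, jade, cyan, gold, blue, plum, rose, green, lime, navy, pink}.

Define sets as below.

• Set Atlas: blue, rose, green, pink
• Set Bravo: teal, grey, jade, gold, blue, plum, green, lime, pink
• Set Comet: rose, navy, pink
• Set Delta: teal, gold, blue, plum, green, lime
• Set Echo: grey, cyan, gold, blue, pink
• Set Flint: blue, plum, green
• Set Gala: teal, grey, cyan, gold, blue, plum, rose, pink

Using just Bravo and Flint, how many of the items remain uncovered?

Union of Bravo, Flint = {teal, grey, jade, gold, blue, plum, green, lime, pink}.
Not covered: cyan, rose, navy — 3 items.

3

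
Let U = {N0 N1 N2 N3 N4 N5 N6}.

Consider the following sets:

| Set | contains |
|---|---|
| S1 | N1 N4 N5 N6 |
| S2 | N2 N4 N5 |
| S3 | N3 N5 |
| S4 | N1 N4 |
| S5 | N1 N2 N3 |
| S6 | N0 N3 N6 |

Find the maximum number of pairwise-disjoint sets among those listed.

S4, S6 are pairwise disjoint (S4={N1,N4}; S6={N0,N3,N6}).
Every remaining set overlaps one of these, and no 3 of the listed sets are pairwise disjoint, so 2 is the maximum.

2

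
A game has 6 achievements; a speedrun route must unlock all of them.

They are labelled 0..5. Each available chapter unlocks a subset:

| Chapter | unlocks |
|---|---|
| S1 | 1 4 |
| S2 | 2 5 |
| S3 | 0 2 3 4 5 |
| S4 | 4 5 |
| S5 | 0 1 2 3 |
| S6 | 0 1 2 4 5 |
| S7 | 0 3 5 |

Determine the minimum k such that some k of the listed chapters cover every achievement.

2

Take {S6, S7}. Their union is {0, 1, 2, 3, 4, 5}, which is all 6 achievements.
No single chapter has all 6 achievements (the largest, S3, has 5), so 2 is optimal.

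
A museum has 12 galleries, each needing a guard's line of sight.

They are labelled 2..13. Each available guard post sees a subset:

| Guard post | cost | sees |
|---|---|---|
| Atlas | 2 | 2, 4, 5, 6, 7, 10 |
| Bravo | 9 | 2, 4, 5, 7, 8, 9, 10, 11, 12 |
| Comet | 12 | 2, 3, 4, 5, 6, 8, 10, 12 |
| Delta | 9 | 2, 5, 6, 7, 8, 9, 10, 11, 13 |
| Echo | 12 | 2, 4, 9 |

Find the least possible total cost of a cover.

21

Comet, Delta together cover every gallery (Comet ∪ Delta = {2, 3, 4, 5, 6, 7, 8, 9, 10, 11, 12, 13}); total cost 12 + 9 = 21.
The greedy pick Atlas, Bravo, Delta, Comet costs 32; no covering selection beats 21.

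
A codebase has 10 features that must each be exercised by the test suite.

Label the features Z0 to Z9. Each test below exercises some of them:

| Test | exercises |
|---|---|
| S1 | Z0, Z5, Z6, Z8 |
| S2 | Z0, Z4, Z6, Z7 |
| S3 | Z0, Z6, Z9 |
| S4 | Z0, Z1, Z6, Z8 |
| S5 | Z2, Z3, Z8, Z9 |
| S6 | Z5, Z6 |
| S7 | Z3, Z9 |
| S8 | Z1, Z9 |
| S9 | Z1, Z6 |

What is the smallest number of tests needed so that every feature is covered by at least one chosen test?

Take {S2, S5, S6, S9}. Their union is {Z0, Z1, Z2, Z3, Z4, Z5, Z6, Z7, Z8, Z9}, which is all 10 features.
No 3 of the 9 tests cover everything (all 84 combinations miss at least one feature), so 4 is optimal.

4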